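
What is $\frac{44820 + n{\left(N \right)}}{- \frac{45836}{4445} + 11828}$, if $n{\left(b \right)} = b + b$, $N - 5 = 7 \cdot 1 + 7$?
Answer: $\frac{14242415}{3752116} \approx 3.7958$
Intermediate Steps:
$N = 19$ ($N = 5 + \left(7 \cdot 1 + 7\right) = 5 + \left(7 + 7\right) = 5 + 14 = 19$)
$n{\left(b \right)} = 2 b$
$\frac{44820 + n{\left(N \right)}}{- \frac{45836}{4445} + 11828} = \frac{44820 + 2 \cdot 19}{- \frac{45836}{4445} + 11828} = \frac{44820 + 38}{\left(-45836\right) \frac{1}{4445} + 11828} = \frac{44858}{- \frac{6548}{635} + 11828} = \frac{44858}{\frac{7504232}{635}} = 44858 \cdot \frac{635}{7504232} = \frac{14242415}{3752116}$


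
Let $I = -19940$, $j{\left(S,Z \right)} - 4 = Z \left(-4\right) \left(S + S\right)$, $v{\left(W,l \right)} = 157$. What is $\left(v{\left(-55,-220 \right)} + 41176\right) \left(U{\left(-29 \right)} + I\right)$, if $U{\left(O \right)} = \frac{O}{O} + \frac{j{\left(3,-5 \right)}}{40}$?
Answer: $- \frac{8240105547}{10} \approx -8.2401 \cdot 10^{8}$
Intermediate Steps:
$j{\left(S,Z \right)} = 4 - 8 S Z$ ($j{\left(S,Z \right)} = 4 + Z \left(-4\right) \left(S + S\right) = 4 + - 4 Z 2 S = 4 - 8 S Z$)
$U{\left(O \right)} = \frac{41}{10}$ ($U{\left(O \right)} = \frac{O}{O} + \frac{4 - 24 \left(-5\right)}{40} = 1 + \left(4 + 120\right) \frac{1}{40} = 1 + 124 \cdot \frac{1}{40} = 1 + \frac{31}{10} = \frac{41}{10}$)
$\left(v{\left(-55,-220 \right)} + 41176\right) \left(U{\left(-29 \right)} + I\right) = \left(157 + 41176\right) \left(\frac{41}{10} - 19940\right) = 41333 \left(- \frac{199359}{10}\right) = - \frac{8240105547}{10}$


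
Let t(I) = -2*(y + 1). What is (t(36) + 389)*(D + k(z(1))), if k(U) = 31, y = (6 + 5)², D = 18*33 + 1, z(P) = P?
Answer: 90770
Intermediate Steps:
D = 595 (D = 594 + 1 = 595)
y = 121 (y = 11² = 121)
t(I) = -244 (t(I) = -2*(121 + 1) = -2*122 = -244)
(t(36) + 389)*(D + k(z(1))) = (-244 + 389)*(595 + 31) = 145*626 = 90770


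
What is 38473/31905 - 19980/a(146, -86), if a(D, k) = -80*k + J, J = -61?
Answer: -125038171/72520065 ≈ -1.7242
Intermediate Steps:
a(D, k) = -61 - 80*k (a(D, k) = -80*k - 61 = -61 - 80*k)
38473/31905 - 19980/a(146, -86) = 38473/31905 - 19980/(-61 - 80*(-86)) = 38473*(1/31905) - 19980/(-61 + 6880) = 38473/31905 - 19980/6819 = 38473/31905 - 19980*1/6819 = 38473/31905 - 6660/2273 = -125038171/72520065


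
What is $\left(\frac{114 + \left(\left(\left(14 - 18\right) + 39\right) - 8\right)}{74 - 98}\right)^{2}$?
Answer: $\frac{2209}{64} \approx 34.516$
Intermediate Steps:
$\left(\frac{114 + \left(\left(\left(14 - 18\right) + 39\right) - 8\right)}{74 - 98}\right)^{2} = \left(\frac{114 + \left(\left(-4 + 39\right) - 8\right)}{-24}\right)^{2} = \left(\left(114 + \left(35 - 8\right)\right) \left(- \frac{1}{24}\right)\right)^{2} = \left(\left(114 + 27\right) \left(- \frac{1}{24}\right)\right)^{2} = \left(141 \left(- \frac{1}{24}\right)\right)^{2} = \left(- \frac{47}{8}\right)^{2} = \frac{2209}{64}$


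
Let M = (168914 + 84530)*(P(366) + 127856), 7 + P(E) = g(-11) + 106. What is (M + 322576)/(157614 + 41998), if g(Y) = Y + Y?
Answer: 8106043457/49903 ≈ 1.6244e+5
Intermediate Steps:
g(Y) = 2*Y
P(E) = 77 (P(E) = -7 + (2*(-11) + 106) = -7 + (-22 + 106) = -7 + 84 = 77)
M = 32423851252 (M = (168914 + 84530)*(77 + 127856) = 253444*127933 = 32423851252)
(M + 322576)/(157614 + 41998) = (32423851252 + 322576)/(157614 + 41998) = 32424173828/199612 = 32424173828*(1/199612) = 8106043457/49903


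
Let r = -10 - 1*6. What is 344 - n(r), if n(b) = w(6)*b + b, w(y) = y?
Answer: 456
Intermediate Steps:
r = -16 (r = -10 - 6 = -16)
n(b) = 7*b (n(b) = 6*b + b = 7*b)
344 - n(r) = 344 - 7*(-16) = 344 - 1*(-112) = 344 + 112 = 456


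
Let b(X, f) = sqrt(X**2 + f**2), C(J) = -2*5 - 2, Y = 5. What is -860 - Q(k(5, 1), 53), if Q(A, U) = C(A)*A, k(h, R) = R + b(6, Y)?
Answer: -848 + 12*sqrt(61) ≈ -754.28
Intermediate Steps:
C(J) = -12 (C(J) = -10 - 2 = -12)
k(h, R) = R + sqrt(61) (k(h, R) = R + sqrt(6**2 + 5**2) = R + sqrt(36 + 25) = R + sqrt(61))
Q(A, U) = -12*A
-860 - Q(k(5, 1), 53) = -860 - (-12)*(1 + sqrt(61)) = -860 - (-12 - 12*sqrt(61)) = -860 + (12 + 12*sqrt(61)) = -848 + 12*sqrt(61)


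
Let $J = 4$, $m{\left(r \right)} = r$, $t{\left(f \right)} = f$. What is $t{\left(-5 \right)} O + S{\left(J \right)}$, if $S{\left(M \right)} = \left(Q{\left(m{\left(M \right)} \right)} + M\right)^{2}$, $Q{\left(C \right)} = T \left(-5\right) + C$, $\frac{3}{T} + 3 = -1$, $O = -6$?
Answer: $\frac{2689}{16} \approx 168.06$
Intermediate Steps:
$T = - \frac{3}{4}$ ($T = \frac{3}{-3 - 1} = \frac{3}{-4} = 3 \left(- \frac{1}{4}\right) = - \frac{3}{4} \approx -0.75$)
$Q{\left(C \right)} = \frac{15}{4} + C$ ($Q{\left(C \right)} = \left(- \frac{3}{4}\right) \left(-5\right) + C = \frac{15}{4} + C$)
$S{\left(M \right)} = \left(\frac{15}{4} + 2 M\right)^{2}$ ($S{\left(M \right)} = \left(\left(\frac{15}{4} + M\right) + M\right)^{2} = \left(\frac{15}{4} + 2 M\right)^{2}$)
$t{\left(-5 \right)} O + S{\left(J \right)} = \left(-5\right) \left(-6\right) + \frac{\left(15 + 8 \cdot 4\right)^{2}}{16} = 30 + \frac{\left(15 + 32\right)^{2}}{16} = 30 + \frac{47^{2}}{16} = 30 + \frac{1}{16} \cdot 2209 = 30 + \frac{2209}{16} = \frac{2689}{16}$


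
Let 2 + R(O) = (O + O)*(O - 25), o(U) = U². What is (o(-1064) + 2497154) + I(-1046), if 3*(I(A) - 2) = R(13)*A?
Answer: 11216200/3 ≈ 3.7387e+6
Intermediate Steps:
R(O) = -2 + 2*O*(-25 + O) (R(O) = -2 + (O + O)*(O - 25) = -2 + (2*O)*(-25 + O) = -2 + 2*O*(-25 + O))
I(A) = 2 - 314*A/3 (I(A) = 2 + ((-2 - 50*13 + 2*13²)*A)/3 = 2 + ((-2 - 650 + 2*169)*A)/3 = 2 + ((-2 - 650 + 338)*A)/3 = 2 + (-314*A)/3 = 2 - 314*A/3)
(o(-1064) + 2497154) + I(-1046) = ((-1064)² + 2497154) + (2 - 314/3*(-1046)) = (1132096 + 2497154) + (2 + 328444/3) = 3629250 + 328450/3 = 11216200/3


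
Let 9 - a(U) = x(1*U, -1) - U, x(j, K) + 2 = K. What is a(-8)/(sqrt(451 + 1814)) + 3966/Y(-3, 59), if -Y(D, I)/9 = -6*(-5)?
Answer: -661/45 + 4*sqrt(2265)/2265 ≈ -14.605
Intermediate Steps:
x(j, K) = -2 + K
Y(D, I) = -270 (Y(D, I) = -(-54)*(-5) = -9*30 = -270)
a(U) = 12 + U (a(U) = 9 - ((-2 - 1) - U) = 9 - (-3 - U) = 9 + (3 + U) = 12 + U)
a(-8)/(sqrt(451 + 1814)) + 3966/Y(-3, 59) = (12 - 8)/(sqrt(451 + 1814)) + 3966/(-270) = 4/(sqrt(2265)) + 3966*(-1/270) = 4*(sqrt(2265)/2265) - 661/45 = 4*sqrt(2265)/2265 - 661/45 = -661/45 + 4*sqrt(2265)/2265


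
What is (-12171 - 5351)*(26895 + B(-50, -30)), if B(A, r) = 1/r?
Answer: -7068804089/15 ≈ -4.7125e+8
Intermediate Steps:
(-12171 - 5351)*(26895 + B(-50, -30)) = (-12171 - 5351)*(26895 + 1/(-30)) = -17522*(26895 - 1/30) = -17522*806849/30 = -7068804089/15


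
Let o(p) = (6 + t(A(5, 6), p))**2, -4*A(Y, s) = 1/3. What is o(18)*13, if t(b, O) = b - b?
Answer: 468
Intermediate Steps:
A(Y, s) = -1/12 (A(Y, s) = -1/4/3 = -1/4*1/3 = -1/12)
t(b, O) = 0
o(p) = 36 (o(p) = (6 + 0)**2 = 6**2 = 36)
o(18)*13 = 36*13 = 468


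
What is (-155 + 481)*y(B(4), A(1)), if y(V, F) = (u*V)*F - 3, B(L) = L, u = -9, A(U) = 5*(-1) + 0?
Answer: 57702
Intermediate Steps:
A(U) = -5 (A(U) = -5 + 0 = -5)
y(V, F) = -3 - 9*F*V (y(V, F) = (-9*V)*F - 3 = -9*F*V - 3 = -3 - 9*F*V)
(-155 + 481)*y(B(4), A(1)) = (-155 + 481)*(-3 - 9*(-5)*4) = 326*(-3 + 180) = 326*177 = 57702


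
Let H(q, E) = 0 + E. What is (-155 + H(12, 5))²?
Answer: 22500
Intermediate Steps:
H(q, E) = E
(-155 + H(12, 5))² = (-155 + 5)² = (-150)² = 22500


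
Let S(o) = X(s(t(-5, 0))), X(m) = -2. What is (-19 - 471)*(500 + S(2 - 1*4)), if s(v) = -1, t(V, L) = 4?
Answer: -244020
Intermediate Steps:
S(o) = -2
(-19 - 471)*(500 + S(2 - 1*4)) = (-19 - 471)*(500 - 2) = -490*498 = -244020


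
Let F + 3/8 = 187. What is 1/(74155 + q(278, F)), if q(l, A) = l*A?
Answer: 4/504147 ≈ 7.9342e-6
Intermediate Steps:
F = 1493/8 (F = -3/8 + 187 = 1493/8 ≈ 186.63)
q(l, A) = A*l
1/(74155 + q(278, F)) = 1/(74155 + (1493/8)*278) = 1/(74155 + 207527/4) = 1/(504147/4) = 4/504147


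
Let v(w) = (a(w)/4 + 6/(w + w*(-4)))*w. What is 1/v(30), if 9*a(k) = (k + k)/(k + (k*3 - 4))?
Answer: -58/91 ≈ -0.63736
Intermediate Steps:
a(k) = 2*k/(9*(-4 + 4*k)) (a(k) = ((k + k)/(k + (k*3 - 4)))/9 = ((2*k)/(k + (3*k - 4)))/9 = ((2*k)/(k + (-4 + 3*k)))/9 = ((2*k)/(-4 + 4*k))/9 = (2*k/(-4 + 4*k))/9 = 2*k/(9*(-4 + 4*k)))
v(w) = w*(-2/w + w/(72*(-1 + w))) (v(w) = ((w/(18*(-1 + w)))/4 + 6/(w + w*(-4)))*w = ((w/(18*(-1 + w)))*(¼) + 6/(w - 4*w))*w = (w/(72*(-1 + w)) + 6/((-3*w)))*w = (w/(72*(-1 + w)) + 6*(-1/(3*w)))*w = (w/(72*(-1 + w)) - 2/w)*w = (-2/w + w/(72*(-1 + w)))*w = w*(-2/w + w/(72*(-1 + w))))
1/v(30) = 1/((144 + 30² - 144*30)/(72*(-1 + 30))) = 1/((1/72)*(144 + 900 - 4320)/29) = 1/((1/72)*(1/29)*(-3276)) = 1/(-91/58) = -58/91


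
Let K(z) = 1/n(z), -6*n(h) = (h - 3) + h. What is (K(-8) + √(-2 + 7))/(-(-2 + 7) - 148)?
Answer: -2/969 - √5/153 ≈ -0.016679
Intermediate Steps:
n(h) = ½ - h/3 (n(h) = -((h - 3) + h)/6 = -((-3 + h) + h)/6 = -(-3 + 2*h)/6 = ½ - h/3)
K(z) = 1/(½ - z/3)
(K(-8) + √(-2 + 7))/(-(-2 + 7) - 148) = (-6/(-3 + 2*(-8)) + √(-2 + 7))/(-(-2 + 7) - 148) = (-6/(-3 - 16) + √5)/(-1*5 - 148) = (-6/(-19) + √5)/(-5 - 148) = (-6*(-1/19) + √5)/(-153) = -(6/19 + √5)/153 = -2/969 - √5/153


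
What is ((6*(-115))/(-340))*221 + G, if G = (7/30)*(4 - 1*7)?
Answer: 2239/5 ≈ 447.80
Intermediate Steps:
G = -7/10 (G = (7*(1/30))*(4 - 7) = (7/30)*(-3) = -7/10 ≈ -0.70000)
((6*(-115))/(-340))*221 + G = ((6*(-115))/(-340))*221 - 7/10 = -690*(-1/340)*221 - 7/10 = (69/34)*221 - 7/10 = 897/2 - 7/10 = 2239/5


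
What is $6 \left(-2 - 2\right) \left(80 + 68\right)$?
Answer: $-3552$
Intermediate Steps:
$6 \left(-2 - 2\right) \left(80 + 68\right) = 6 \left(-4\right) 148 = \left(-24\right) 148 = -3552$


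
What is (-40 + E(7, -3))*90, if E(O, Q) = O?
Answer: -2970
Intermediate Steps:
(-40 + E(7, -3))*90 = (-40 + 7)*90 = -33*90 = -2970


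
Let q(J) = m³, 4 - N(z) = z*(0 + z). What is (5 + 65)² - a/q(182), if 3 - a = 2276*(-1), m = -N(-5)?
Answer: 45376621/9261 ≈ 4899.8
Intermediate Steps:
N(z) = 4 - z² (N(z) = 4 - z*(0 + z) = 4 - z*z = 4 - z²)
m = 21 (m = -(4 - 1*(-5)²) = -(4 - 1*25) = -(4 - 25) = -1*(-21) = 21)
a = 2279 (a = 3 - 2276*(-1) = 3 - 1*(-2276) = 3 + 2276 = 2279)
q(J) = 9261 (q(J) = 21³ = 9261)
(5 + 65)² - a/q(182) = (5 + 65)² - 2279/9261 = 70² - 2279/9261 = 4900 - 1*2279/9261 = 4900 - 2279/9261 = 45376621/9261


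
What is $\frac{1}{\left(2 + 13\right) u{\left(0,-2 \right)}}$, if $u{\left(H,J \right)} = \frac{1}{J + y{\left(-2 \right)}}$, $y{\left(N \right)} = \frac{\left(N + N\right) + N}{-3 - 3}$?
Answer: $- \frac{1}{15} \approx -0.066667$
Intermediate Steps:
$y{\left(N \right)} = - \frac{N}{2}$ ($y{\left(N \right)} = \frac{2 N + N}{-6} = 3 N \left(- \frac{1}{6}\right) = - \frac{N}{2}$)
$u{\left(H,J \right)} = \frac{1}{1 + J}$ ($u{\left(H,J \right)} = \frac{1}{J - -1} = \frac{1}{J + 1} = \frac{1}{1 + J}$)
$\frac{1}{\left(2 + 13\right) u{\left(0,-2 \right)}} = \frac{1}{\left(2 + 13\right) \frac{1}{1 - 2}} = \frac{1}{15 \frac{1}{-1}} = \frac{1}{15 \left(-1\right)} = \frac{1}{-15} = - \frac{1}{15}$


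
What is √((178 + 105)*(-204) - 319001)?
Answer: I*√376733 ≈ 613.79*I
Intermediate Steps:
√((178 + 105)*(-204) - 319001) = √(283*(-204) - 319001) = √(-57732 - 319001) = √(-376733) = I*√376733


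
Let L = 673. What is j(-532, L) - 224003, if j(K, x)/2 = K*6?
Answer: -230387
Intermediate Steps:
j(K, x) = 12*K (j(K, x) = 2*(K*6) = 2*(6*K) = 12*K)
j(-532, L) - 224003 = 12*(-532) - 224003 = -6384 - 224003 = -230387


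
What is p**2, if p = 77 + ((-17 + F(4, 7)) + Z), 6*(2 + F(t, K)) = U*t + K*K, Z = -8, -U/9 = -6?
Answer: 319225/36 ≈ 8867.4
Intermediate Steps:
U = 54 (U = -9*(-6) = 54)
F(t, K) = -2 + 9*t + K**2/6 (F(t, K) = -2 + (54*t + K*K)/6 = -2 + (54*t + K**2)/6 = -2 + (K**2 + 54*t)/6 = -2 + (9*t + K**2/6) = -2 + 9*t + K**2/6)
p = 565/6 (p = 77 + ((-17 + (-2 + 9*4 + (1/6)*7**2)) - 8) = 77 + ((-17 + (-2 + 36 + (1/6)*49)) - 8) = 77 + ((-17 + (-2 + 36 + 49/6)) - 8) = 77 + ((-17 + 253/6) - 8) = 77 + (151/6 - 8) = 77 + 103/6 = 565/6 ≈ 94.167)
p**2 = (565/6)**2 = 319225/36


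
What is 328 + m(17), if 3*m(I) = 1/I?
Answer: 16729/51 ≈ 328.02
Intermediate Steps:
m(I) = 1/(3*I)
328 + m(17) = 328 + (⅓)/17 = 328 + (⅓)*(1/17) = 328 + 1/51 = 16729/51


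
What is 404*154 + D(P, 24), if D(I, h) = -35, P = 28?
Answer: 62181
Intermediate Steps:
404*154 + D(P, 24) = 404*154 - 35 = 62216 - 35 = 62181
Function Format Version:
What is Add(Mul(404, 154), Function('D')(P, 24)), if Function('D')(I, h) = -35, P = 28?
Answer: 62181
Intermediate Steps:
Add(Mul(404, 154), Function('D')(P, 24)) = Add(Mul(404, 154), -35) = Add(62216, -35) = 62181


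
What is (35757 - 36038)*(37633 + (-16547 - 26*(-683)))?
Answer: -10915164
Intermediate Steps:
(35757 - 36038)*(37633 + (-16547 - 26*(-683))) = -281*(37633 + (-16547 + 17758)) = -281*(37633 + 1211) = -281*38844 = -10915164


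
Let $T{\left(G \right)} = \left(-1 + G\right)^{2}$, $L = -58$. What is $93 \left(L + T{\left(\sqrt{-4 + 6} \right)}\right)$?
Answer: $-5115 - 186 \sqrt{2} \approx -5378.0$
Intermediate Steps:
$93 \left(L + T{\left(\sqrt{-4 + 6} \right)}\right) = 93 \left(-58 + \left(-1 + \sqrt{-4 + 6}\right)^{2}\right) = 93 \left(-58 + \left(-1 + \sqrt{2}\right)^{2}\right) = -5394 + 93 \left(-1 + \sqrt{2}\right)^{2}$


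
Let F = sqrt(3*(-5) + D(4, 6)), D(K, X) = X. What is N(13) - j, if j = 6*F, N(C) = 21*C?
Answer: 273 - 18*I ≈ 273.0 - 18.0*I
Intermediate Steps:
F = 3*I (F = sqrt(3*(-5) + 6) = sqrt(-15 + 6) = sqrt(-9) = 3*I ≈ 3.0*I)
j = 18*I (j = 6*(3*I) = 18*I ≈ 18.0*I)
N(13) - j = 21*13 - 18*I = 273 - 18*I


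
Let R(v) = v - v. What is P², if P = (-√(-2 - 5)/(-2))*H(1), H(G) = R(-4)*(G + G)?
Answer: 0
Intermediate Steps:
R(v) = 0
H(G) = 0 (H(G) = 0*(G + G) = 0*(2*G) = 0)
P = 0 (P = -√(-2 - 5)/(-2)*0 = -√(-7)*(-1)/2*0 = -I*√7*(-1)/2*0 = -(-1)*I*√7/2*0 = (I*√7/2)*0 = 0)
P² = 0² = 0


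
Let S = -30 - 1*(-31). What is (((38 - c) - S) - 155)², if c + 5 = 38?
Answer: 22801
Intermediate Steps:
c = 33 (c = -5 + 38 = 33)
S = 1 (S = -30 + 31 = 1)
(((38 - c) - S) - 155)² = (((38 - 1*33) - 1*1) - 155)² = (((38 - 33) - 1) - 155)² = ((5 - 1) - 155)² = (4 - 155)² = (-151)² = 22801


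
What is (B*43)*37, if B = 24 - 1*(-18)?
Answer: 66822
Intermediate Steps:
B = 42 (B = 24 + 18 = 42)
(B*43)*37 = (42*43)*37 = 1806*37 = 66822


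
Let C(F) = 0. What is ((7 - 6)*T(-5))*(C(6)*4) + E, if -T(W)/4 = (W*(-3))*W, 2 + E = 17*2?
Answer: 32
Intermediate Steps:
E = 32 (E = -2 + 17*2 = -2 + 34 = 32)
T(W) = 12*W² (T(W) = -4*W*(-3)*W = -4*(-3*W)*W = -(-12)*W² = 12*W²)
((7 - 6)*T(-5))*(C(6)*4) + E = ((7 - 6)*(12*(-5)²))*(0*4) + 32 = (1*(12*25))*0 + 32 = (1*300)*0 + 32 = 300*0 + 32 = 0 + 32 = 32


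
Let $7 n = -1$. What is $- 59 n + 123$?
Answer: $\frac{920}{7} \approx 131.43$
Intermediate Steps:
$n = - \frac{1}{7}$ ($n = \frac{1}{7} \left(-1\right) = - \frac{1}{7} \approx -0.14286$)
$- 59 n + 123 = \left(-59\right) \left(- \frac{1}{7}\right) + 123 = \frac{59}{7} + 123 = \frac{920}{7}$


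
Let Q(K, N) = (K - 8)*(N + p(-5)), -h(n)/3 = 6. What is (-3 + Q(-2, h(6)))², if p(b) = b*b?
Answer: 5329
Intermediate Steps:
h(n) = -18 (h(n) = -3*6 = -18)
p(b) = b²
Q(K, N) = (-8 + K)*(25 + N) (Q(K, N) = (K - 8)*(N + (-5)²) = (-8 + K)*(N + 25) = (-8 + K)*(25 + N))
(-3 + Q(-2, h(6)))² = (-3 + (-200 - 8*(-18) + 25*(-2) - 2*(-18)))² = (-3 + (-200 + 144 - 50 + 36))² = (-3 - 70)² = (-73)² = 5329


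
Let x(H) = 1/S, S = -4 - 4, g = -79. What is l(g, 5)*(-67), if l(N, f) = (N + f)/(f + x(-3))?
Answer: 39664/39 ≈ 1017.0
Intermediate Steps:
S = -8
x(H) = -⅛ (x(H) = 1/(-8) = -⅛)
l(N, f) = (N + f)/(-⅛ + f) (l(N, f) = (N + f)/(f - ⅛) = (N + f)/(-⅛ + f))
l(g, 5)*(-67) = (8*(-79 + 5)/(-1 + 8*5))*(-67) = (8*(-74)/(-1 + 40))*(-67) = (8*(-74)/39)*(-67) = (8*(1/39)*(-74))*(-67) = -592/39*(-67) = 39664/39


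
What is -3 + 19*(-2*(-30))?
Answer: 1137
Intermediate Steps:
-3 + 19*(-2*(-30)) = -3 + 19*60 = -3 + 1140 = 1137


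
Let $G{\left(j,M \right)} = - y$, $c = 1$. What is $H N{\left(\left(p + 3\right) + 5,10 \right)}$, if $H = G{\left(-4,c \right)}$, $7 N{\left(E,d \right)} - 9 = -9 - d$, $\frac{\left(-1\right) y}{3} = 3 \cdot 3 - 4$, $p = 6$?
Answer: $- \frac{150}{7} \approx -21.429$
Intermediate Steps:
$y = -15$ ($y = - 3 \left(3 \cdot 3 - 4\right) = - 3 \left(9 - 4\right) = \left(-3\right) 5 = -15$)
$G{\left(j,M \right)} = 15$ ($G{\left(j,M \right)} = \left(-1\right) \left(-15\right) = 15$)
$N{\left(E,d \right)} = - \frac{d}{7}$ ($N{\left(E,d \right)} = \frac{9}{7} + \frac{-9 - d}{7} = \frac{9}{7} - \left(\frac{9}{7} + \frac{d}{7}\right) = - \frac{d}{7}$)
$H = 15$
$H N{\left(\left(p + 3\right) + 5,10 \right)} = 15 \left(\left(- \frac{1}{7}\right) 10\right) = 15 \left(- \frac{10}{7}\right) = - \frac{150}{7}$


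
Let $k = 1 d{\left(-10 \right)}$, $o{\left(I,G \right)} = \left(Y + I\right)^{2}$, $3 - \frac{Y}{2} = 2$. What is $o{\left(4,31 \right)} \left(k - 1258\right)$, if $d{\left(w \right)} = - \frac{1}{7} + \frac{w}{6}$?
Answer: $- \frac{317472}{7} \approx -45353.0$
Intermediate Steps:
$Y = 2$ ($Y = 6 - 4 = 2$)
$d{\left(w \right)} = - \frac{1}{7} + \frac{w}{6}$ ($d{\left(w \right)} = \left(-1\right) \frac{1}{7} + w \frac{1}{6} = - \frac{1}{7} + \frac{w}{6}$)
$o{\left(I,G \right)} = \left(2 + I\right)^{2}$
$k = - \frac{38}{21}$ ($k = 1 \left(- \frac{1}{7} + \frac{1}{6} \left(-10\right)\right) = 1 \left(- \frac{1}{7} - \frac{5}{3}\right) = 1 \left(- \frac{38}{21}\right) = - \frac{38}{21} \approx -1.8095$)
$o{\left(4,31 \right)} \left(k - 1258\right) = \left(2 + 4\right)^{2} \left(- \frac{38}{21} - 1258\right) = 6^{2} \left(- \frac{26456}{21}\right) = 36 \left(- \frac{26456}{21}\right) = - \frac{317472}{7}$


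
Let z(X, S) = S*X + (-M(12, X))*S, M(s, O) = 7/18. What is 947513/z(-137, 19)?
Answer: -17055234/46987 ≈ -362.98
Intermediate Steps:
M(s, O) = 7/18 (M(s, O) = 7*(1/18) = 7/18)
z(X, S) = -7*S/18 + S*X (z(X, S) = S*X + (-1*7/18)*S = S*X - 7*S/18 = -7*S/18 + S*X)
947513/z(-137, 19) = 947513/(((1/18)*19*(-7 + 18*(-137)))) = 947513/(((1/18)*19*(-7 - 2466))) = 947513/(((1/18)*19*(-2473))) = 947513/(-46987/18) = 947513*(-18/46987) = -17055234/46987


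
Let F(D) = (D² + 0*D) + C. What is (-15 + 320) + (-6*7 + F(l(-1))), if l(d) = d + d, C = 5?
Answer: 272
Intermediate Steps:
l(d) = 2*d
F(D) = 5 + D² (F(D) = (D² + 0*D) + 5 = (D² + 0) + 5 = D² + 5 = 5 + D²)
(-15 + 320) + (-6*7 + F(l(-1))) = (-15 + 320) + (-6*7 + (5 + (2*(-1))²)) = 305 + (-42 + (5 + (-2)²)) = 305 + (-42 + (5 + 4)) = 305 + (-42 + 9) = 305 - 33 = 272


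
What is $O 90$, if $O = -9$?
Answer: $-810$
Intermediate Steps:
$O 90 = \left(-9\right) 90 = -810$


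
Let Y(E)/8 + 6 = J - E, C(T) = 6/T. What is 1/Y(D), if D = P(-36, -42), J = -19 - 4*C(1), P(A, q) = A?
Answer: -1/104 ≈ -0.0096154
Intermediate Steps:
J = -43 (J = -19 - 24/1 = -19 - 24 = -43)
D = -36
Y(E) = -392 - 8*E (Y(E) = -48 + 8*(-43 - E) = -48 + (-344 - 8*E) = -392 - 8*E)
1/Y(D) = 1/(-392 - 8*(-36)) = 1/(-392 + 288) = 1/(-104) = -1/104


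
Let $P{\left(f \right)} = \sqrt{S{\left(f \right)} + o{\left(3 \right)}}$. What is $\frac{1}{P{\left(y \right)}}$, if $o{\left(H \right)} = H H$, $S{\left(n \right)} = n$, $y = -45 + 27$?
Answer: $- \frac{i}{3} \approx - 0.33333 i$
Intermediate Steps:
$y = -18$
$o{\left(H \right)} = H^{2}$
$P{\left(f \right)} = \sqrt{9 + f}$ ($P{\left(f \right)} = \sqrt{f + 3^{2}} = \sqrt{f + 9} = \sqrt{9 + f}$)
$\frac{1}{P{\left(y \right)}} = \frac{1}{\sqrt{9 - 18}} = \frac{1}{\sqrt{-9}} = \frac{1}{3 i} = - \frac{i}{3}$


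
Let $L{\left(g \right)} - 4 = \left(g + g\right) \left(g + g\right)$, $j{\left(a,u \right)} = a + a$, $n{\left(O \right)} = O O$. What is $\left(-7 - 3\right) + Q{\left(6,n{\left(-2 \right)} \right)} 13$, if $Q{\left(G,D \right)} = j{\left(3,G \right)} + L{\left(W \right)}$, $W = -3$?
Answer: $588$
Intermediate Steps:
$n{\left(O \right)} = O^{2}$
$j{\left(a,u \right)} = 2 a$
$L{\left(g \right)} = 4 + 4 g^{2}$ ($L{\left(g \right)} = 4 + \left(g + g\right) \left(g + g\right) = 4 + 2 g 2 g = 4 + 4 g^{2}$)
$Q{\left(G,D \right)} = 46$ ($Q{\left(G,D \right)} = 2 \cdot 3 + \left(4 + 4 \left(-3\right)^{2}\right) = 6 + \left(4 + 4 \cdot 9\right) = 6 + \left(4 + 36\right) = 6 + 40 = 46$)
$\left(-7 - 3\right) + Q{\left(6,n{\left(-2 \right)} \right)} 13 = \left(-7 - 3\right) + 46 \cdot 13 = \left(-7 - 3\right) + 598 = -10 + 598 = 588$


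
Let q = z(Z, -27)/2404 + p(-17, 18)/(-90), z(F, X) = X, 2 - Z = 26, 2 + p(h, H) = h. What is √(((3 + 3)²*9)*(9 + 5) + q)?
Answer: √1474631939515/18030 ≈ 67.351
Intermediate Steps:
p(h, H) = -2 + h
Z = -24 (Z = 2 - 1*26 = 2 - 26 = -24)
q = 21623/108180 (q = -27/2404 + (-2 - 17)/(-90) = -27*1/2404 - 19*(-1/90) = -27/2404 + 19/90 = 21623/108180 ≈ 0.19988)
√(((3 + 3)²*9)*(9 + 5) + q) = √(((3 + 3)²*9)*(9 + 5) + 21623/108180) = √((6²*9)*14 + 21623/108180) = √((36*9)*14 + 21623/108180) = √(324*14 + 21623/108180) = √(4536 + 21623/108180) = √(490726103/108180) = √1474631939515/18030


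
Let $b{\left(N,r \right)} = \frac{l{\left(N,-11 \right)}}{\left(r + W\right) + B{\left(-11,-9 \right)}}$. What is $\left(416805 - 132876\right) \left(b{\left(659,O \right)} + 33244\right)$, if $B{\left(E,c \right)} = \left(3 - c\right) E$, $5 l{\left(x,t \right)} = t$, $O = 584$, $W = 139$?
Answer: $\frac{9297350599787}{985} \approx 9.4389 \cdot 10^{9}$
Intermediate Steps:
$l{\left(x,t \right)} = \frac{t}{5}$
$B{\left(E,c \right)} = E \left(3 - c\right)$
$b{\left(N,r \right)} = - \frac{11}{5 \left(7 + r\right)}$ ($b{\left(N,r \right)} = \frac{\frac{1}{5} \left(-11\right)}{\left(r + 139\right) - 11 \left(3 - -9\right)} = - \frac{11}{5 \left(\left(139 + r\right) - 11 \left(3 + 9\right)\right)} = - \frac{11}{5 \left(\left(139 + r\right) - 132\right)} = - \frac{11}{5 \left(7 + r\right)}$)
$\left(416805 - 132876\right) \left(b{\left(659,O \right)} + 33244\right) = \left(416805 - 132876\right) \left(- \frac{11}{35 + 5 \cdot 584} + 33244\right) = 283929 \left(- \frac{11}{35 + 2920} + 33244\right) = 283929 \left(- \frac{11}{2955} + 33244\right) = 283929 \cdot \frac{98236009}{2955} = \frac{9297350599787}{985}$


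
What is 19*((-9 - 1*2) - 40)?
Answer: -969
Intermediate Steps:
19*((-9 - 1*2) - 40) = 19*((-9 - 2) - 40) = 19*(-11 - 40) = 19*(-51) = -969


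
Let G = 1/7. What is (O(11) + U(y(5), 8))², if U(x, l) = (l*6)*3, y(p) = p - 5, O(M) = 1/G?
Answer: 22801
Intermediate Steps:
G = ⅐ ≈ 0.14286
O(M) = 7 (O(M) = 1/(⅐) = 7)
y(p) = -5 + p
U(x, l) = 18*l (U(x, l) = (6*l)*3 = 18*l)
(O(11) + U(y(5), 8))² = (7 + 18*8)² = (7 + 144)² = 151² = 22801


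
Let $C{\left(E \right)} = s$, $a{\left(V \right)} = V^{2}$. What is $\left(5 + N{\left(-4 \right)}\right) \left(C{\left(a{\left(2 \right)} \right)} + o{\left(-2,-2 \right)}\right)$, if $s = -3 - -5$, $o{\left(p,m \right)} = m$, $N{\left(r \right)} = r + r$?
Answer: $0$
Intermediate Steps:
$N{\left(r \right)} = 2 r$
$s = 2$ ($s = -3 + 5 = 2$)
$C{\left(E \right)} = 2$
$\left(5 + N{\left(-4 \right)}\right) \left(C{\left(a{\left(2 \right)} \right)} + o{\left(-2,-2 \right)}\right) = \left(5 + 2 \left(-4\right)\right) \left(2 - 2\right) = \left(5 - 8\right) 0 = \left(-3\right) 0 = 0$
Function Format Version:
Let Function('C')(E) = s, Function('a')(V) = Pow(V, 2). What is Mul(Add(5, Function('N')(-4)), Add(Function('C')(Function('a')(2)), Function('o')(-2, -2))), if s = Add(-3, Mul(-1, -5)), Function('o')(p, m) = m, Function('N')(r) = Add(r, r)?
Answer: 0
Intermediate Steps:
Function('N')(r) = Mul(2, r)
s = 2 (s = Add(-3, 5) = 2)
Function('C')(E) = 2
Mul(Add(5, Function('N')(-4)), Add(Function('C')(Function('a')(2)), Function('o')(-2, -2))) = Mul(Add(5, Mul(2, -4)), Add(2, -2)) = Mul(Add(5, -8), 0) = Mul(-3, 0) = 0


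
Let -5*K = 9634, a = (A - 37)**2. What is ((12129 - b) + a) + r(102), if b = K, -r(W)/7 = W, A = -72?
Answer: 126114/5 ≈ 25223.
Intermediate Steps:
r(W) = -7*W
a = 11881 (a = (-72 - 37)**2 = (-109)**2 = 11881)
K = -9634/5 (K = -1/5*9634 = -9634/5 ≈ -1926.8)
b = -9634/5 ≈ -1926.8
((12129 - b) + a) + r(102) = ((12129 - 1*(-9634/5)) + 11881) - 7*102 = ((12129 + 9634/5) + 11881) - 714 = (70279/5 + 11881) - 714 = 129684/5 - 714 = 126114/5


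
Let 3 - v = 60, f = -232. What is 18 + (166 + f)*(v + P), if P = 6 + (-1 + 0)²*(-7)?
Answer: 3846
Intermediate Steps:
v = -57 (v = 3 - 1*60 = 3 - 60 = -57)
P = -1 (P = 6 + (-1)²*(-7) = 6 + 1*(-7) = 6 - 7 = -1)
18 + (166 + f)*(v + P) = 18 + (166 - 232)*(-57 - 1) = 18 - 66*(-58) = 18 + 3828 = 3846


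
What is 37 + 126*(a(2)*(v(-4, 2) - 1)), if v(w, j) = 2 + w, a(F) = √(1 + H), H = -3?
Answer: 37 - 378*I*√2 ≈ 37.0 - 534.57*I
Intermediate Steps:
a(F) = I*√2 (a(F) = √(1 - 3) = √(-2) = I*√2)
37 + 126*(a(2)*(v(-4, 2) - 1)) = 37 + 126*((I*√2)*((2 - 4) - 1)) = 37 + 126*((I*√2)*(-2 - 1)) = 37 + 126*((I*√2)*(-3)) = 37 + 126*(-3*I*√2) = 37 - 378*I*√2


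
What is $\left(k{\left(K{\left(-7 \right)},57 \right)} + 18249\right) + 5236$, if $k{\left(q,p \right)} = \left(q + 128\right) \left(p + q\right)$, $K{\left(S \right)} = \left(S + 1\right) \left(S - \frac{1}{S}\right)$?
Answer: $\frac{1964173}{49} \approx 40085.0$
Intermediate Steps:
$K{\left(S \right)} = \left(1 + S\right) \left(S - \frac{1}{S}\right)$
$k{\left(q,p \right)} = \left(128 + q\right) \left(p + q\right)$
$\left(k{\left(K{\left(-7 \right)},57 \right)} + 18249\right) + 5236 = \left(\left(\left(-1 - 7 + \left(-7\right)^{2} - \frac{1}{-7}\right)^{2} + 128 \cdot 57 + 128 \left(-1 - 7 + \left(-7\right)^{2} - \frac{1}{-7}\right) + 57 \left(-1 - 7 + \left(-7\right)^{2} - \frac{1}{-7}\right)\right) + 18249\right) + 5236 = \left(\left(\left(-1 - 7 + 49 - - \frac{1}{7}\right)^{2} + 7296 + 128 \left(-1 - 7 + 49 - - \frac{1}{7}\right) + 57 \left(-1 - 7 + 49 - - \frac{1}{7}\right)\right) + 18249\right) + 5236 = \left(\left(\left(-1 - 7 + 49 + \frac{1}{7}\right)^{2} + 7296 + 128 \left(-1 - 7 + 49 + \frac{1}{7}\right) + 57 \left(-1 - 7 + 49 + \frac{1}{7}\right)\right) + 18249\right) + 5236 = \left(\left(\left(\frac{288}{7}\right)^{2} + 7296 + 128 \cdot \frac{288}{7} + 57 \cdot \frac{288}{7}\right) + 18249\right) + 5236 = \left(\left(\frac{82944}{49} + 7296 + \frac{36864}{7} + \frac{16416}{7}\right) + 18249\right) + 5236 = \left(\frac{813408}{49} + 18249\right) + 5236 = \frac{1707609}{49} + 5236 = \frac{1964173}{49}$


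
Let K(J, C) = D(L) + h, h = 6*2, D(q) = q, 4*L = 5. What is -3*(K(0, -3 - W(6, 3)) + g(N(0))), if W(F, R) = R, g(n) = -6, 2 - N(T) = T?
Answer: -87/4 ≈ -21.750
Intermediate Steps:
L = 5/4 (L = (¼)*5 = 5/4 ≈ 1.2500)
N(T) = 2 - T
h = 12
K(J, C) = 53/4 (K(J, C) = 5/4 + 12 = 53/4)
-3*(K(0, -3 - W(6, 3)) + g(N(0))) = -3*(53/4 - 6) = -3*29/4 = -87/4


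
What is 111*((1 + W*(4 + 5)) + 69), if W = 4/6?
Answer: 8436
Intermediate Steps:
W = 2/3 (W = 4*(1/6) = 2/3 ≈ 0.66667)
111*((1 + W*(4 + 5)) + 69) = 111*((1 + 2*(4 + 5)/3) + 69) = 111*((1 + (2/3)*9) + 69) = 111*((1 + 6) + 69) = 111*(7 + 69) = 111*76 = 8436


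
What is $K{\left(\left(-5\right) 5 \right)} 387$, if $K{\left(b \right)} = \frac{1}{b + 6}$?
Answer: $- \frac{387}{19} \approx -20.368$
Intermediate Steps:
$K{\left(b \right)} = \frac{1}{6 + b}$
$K{\left(\left(-5\right) 5 \right)} 387 = \frac{1}{6 - 25} \cdot 387 = \frac{1}{-19} \cdot 387 = \left(- \frac{1}{19}\right) 387 = - \frac{387}{19}$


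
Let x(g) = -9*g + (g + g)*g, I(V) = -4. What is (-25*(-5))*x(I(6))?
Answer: 8500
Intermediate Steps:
x(g) = -9*g + 2*g² (x(g) = -9*g + (2*g)*g = -9*g + 2*g²)
(-25*(-5))*x(I(6)) = (-25*(-5))*(-4*(-9 + 2*(-4))) = 125*(-4*(-9 - 8)) = 125*(-4*(-17)) = 125*68 = 8500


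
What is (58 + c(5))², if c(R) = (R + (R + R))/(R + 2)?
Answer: 177241/49 ≈ 3617.2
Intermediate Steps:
c(R) = 3*R/(2 + R) (c(R) = (R + 2*R)/(2 + R) = (3*R)/(2 + R) = 3*R/(2 + R))
(58 + c(5))² = (58 + 3*5/(2 + 5))² = (58 + 3*5/7)² = (58 + 3*5*(⅐))² = (58 + 15/7)² = (421/7)² = 177241/49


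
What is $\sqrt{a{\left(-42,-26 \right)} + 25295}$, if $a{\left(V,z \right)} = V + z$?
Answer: $3 \sqrt{2803} \approx 158.83$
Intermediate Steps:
$\sqrt{a{\left(-42,-26 \right)} + 25295} = \sqrt{\left(-42 - 26\right) + 25295} = \sqrt{-68 + 25295} = \sqrt{25227} = 3 \sqrt{2803}$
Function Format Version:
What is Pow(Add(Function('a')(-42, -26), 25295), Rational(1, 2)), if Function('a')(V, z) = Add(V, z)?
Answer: Mul(3, Pow(2803, Rational(1, 2))) ≈ 158.83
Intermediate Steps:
Pow(Add(Function('a')(-42, -26), 25295), Rational(1, 2)) = Pow(Add(Add(-42, -26), 25295), Rational(1, 2)) = Pow(Add(-68, 25295), Rational(1, 2)) = Pow(25227, Rational(1, 2)) = Mul(3, Pow(2803, Rational(1, 2)))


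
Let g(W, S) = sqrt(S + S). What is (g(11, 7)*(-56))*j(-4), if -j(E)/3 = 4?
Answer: 672*sqrt(14) ≈ 2514.4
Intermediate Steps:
j(E) = -12 (j(E) = -3*4 = -12)
g(W, S) = sqrt(2)*sqrt(S) (g(W, S) = sqrt(2*S) = sqrt(2)*sqrt(S))
(g(11, 7)*(-56))*j(-4) = ((sqrt(2)*sqrt(7))*(-56))*(-12) = (sqrt(14)*(-56))*(-12) = -56*sqrt(14)*(-12) = 672*sqrt(14)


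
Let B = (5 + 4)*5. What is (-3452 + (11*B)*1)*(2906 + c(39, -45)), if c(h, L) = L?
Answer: -8459977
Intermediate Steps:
B = 45 (B = 9*5 = 45)
(-3452 + (11*B)*1)*(2906 + c(39, -45)) = (-3452 + (11*45)*1)*(2906 - 45) = (-3452 + 495*1)*2861 = (-3452 + 495)*2861 = -2957*2861 = -8459977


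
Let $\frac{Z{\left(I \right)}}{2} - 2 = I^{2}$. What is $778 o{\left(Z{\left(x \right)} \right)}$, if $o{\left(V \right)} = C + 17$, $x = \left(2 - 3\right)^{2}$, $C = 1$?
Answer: $14004$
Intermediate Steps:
$x = 1$ ($x = \left(-1\right)^{2} = 1$)
$Z{\left(I \right)} = 4 + 2 I^{2}$
$o{\left(V \right)} = 18$ ($o{\left(V \right)} = 1 + 17 = 18$)
$778 o{\left(Z{\left(x \right)} \right)} = 778 \cdot 18 = 14004$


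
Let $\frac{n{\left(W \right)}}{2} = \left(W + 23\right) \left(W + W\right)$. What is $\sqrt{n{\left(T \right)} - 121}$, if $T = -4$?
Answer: $5 i \sqrt{17} \approx 20.616 i$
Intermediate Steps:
$n{\left(W \right)} = 4 W \left(23 + W\right)$ ($n{\left(W \right)} = 2 \left(W + 23\right) \left(W + W\right) = 2 \left(23 + W\right) 2 W = 2 \cdot 2 W \left(23 + W\right) = 4 W \left(23 + W\right)$)
$\sqrt{n{\left(T \right)} - 121} = \sqrt{4 \left(-4\right) \left(23 - 4\right) - 121} = \sqrt{4 \left(-4\right) 19 - 121} = \sqrt{-304 - 121} = \sqrt{-425} = 5 i \sqrt{17}$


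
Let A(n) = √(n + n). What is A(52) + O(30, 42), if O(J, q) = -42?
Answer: -42 + 2*√26 ≈ -31.802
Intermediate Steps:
A(n) = √2*√n (A(n) = √(2*n) = √2*√n)
A(52) + O(30, 42) = √2*√52 - 42 = √2*(2*√13) - 42 = 2*√26 - 42 = -42 + 2*√26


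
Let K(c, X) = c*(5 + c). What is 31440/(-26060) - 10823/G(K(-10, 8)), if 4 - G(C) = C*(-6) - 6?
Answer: -14589689/403930 ≈ -36.119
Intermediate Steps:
G(C) = 10 + 6*C (G(C) = 4 - (C*(-6) - 6) = 4 - (-6*C - 6) = 4 - (-6 - 6*C) = 4 + (6 + 6*C) = 10 + 6*C)
31440/(-26060) - 10823/G(K(-10, 8)) = 31440/(-26060) - 10823/(10 + 6*(-10*(5 - 10))) = 31440*(-1/26060) - 10823/(10 + 6*(-10*(-5))) = -1572/1303 - 10823/(10 + 6*50) = -1572/1303 - 10823/(10 + 300) = -1572/1303 - 10823/310 = -14589689/403930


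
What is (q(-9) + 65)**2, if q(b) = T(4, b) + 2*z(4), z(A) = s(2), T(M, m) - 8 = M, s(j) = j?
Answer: 6561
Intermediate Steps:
T(M, m) = 8 + M
z(A) = 2
q(b) = 16 (q(b) = (8 + 4) + 2*2 = 12 + 4 = 16)
(q(-9) + 65)**2 = (16 + 65)**2 = 81**2 = 6561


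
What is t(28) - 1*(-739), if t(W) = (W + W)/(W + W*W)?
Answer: 21433/29 ≈ 739.07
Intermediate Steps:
t(W) = 2*W/(W + W²) (t(W) = (2*W)/(W + W²) = 2*W/(W + W²))
t(28) - 1*(-739) = 2/(1 + 28) - 1*(-739) = 2/29 + 739 = 21433/29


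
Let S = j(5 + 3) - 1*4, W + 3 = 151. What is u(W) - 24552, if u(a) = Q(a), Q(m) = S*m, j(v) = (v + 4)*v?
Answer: -10936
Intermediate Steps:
W = 148 (W = -3 + 151 = 148)
j(v) = v*(4 + v) (j(v) = (4 + v)*v = v*(4 + v))
S = 92 (S = (5 + 3)*(4 + (5 + 3)) - 1*4 = 8*(4 + 8) - 4 = 8*12 - 4 = 96 - 4 = 92)
Q(m) = 92*m
u(a) = 92*a
u(W) - 24552 = 92*148 - 24552 = 13616 - 24552 = -10936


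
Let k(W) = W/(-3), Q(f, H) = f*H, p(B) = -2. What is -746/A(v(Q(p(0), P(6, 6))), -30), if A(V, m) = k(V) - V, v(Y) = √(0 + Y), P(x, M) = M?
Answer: -373*I*√3/4 ≈ -161.51*I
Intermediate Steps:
Q(f, H) = H*f
v(Y) = √Y
k(W) = -W/3 (k(W) = W*(-⅓) = -W/3)
A(V, m) = -4*V/3 (A(V, m) = -V/3 - V = -4*V/3)
-746/A(v(Q(p(0), P(6, 6))), -30) = -746*I*√3/8 = -373*I*√3/4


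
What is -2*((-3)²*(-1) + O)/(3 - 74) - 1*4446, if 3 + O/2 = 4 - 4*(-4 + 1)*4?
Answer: -315488/71 ≈ -4443.5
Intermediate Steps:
O = 98 (O = -6 + 2*(4 - 4*(-4 + 1)*4) = -6 + 2*(4 - 4*(-3)*4) = -6 + 2*(4 + 12*4) = -6 + 2*(4 + 48) = -6 + 2*52 = -6 + 104 = 98)
-2*((-3)²*(-1) + O)/(3 - 74) - 1*4446 = -2*((-3)²*(-1) + 98)/(3 - 74) - 1*4446 = -2*(9*(-1) + 98)/(-71) - 4446 = -2*(-9 + 98)*(-1)/71 - 4446 = -178*(-1)/71 - 4446 = -2*(-89/71) - 4446 = 178/71 - 4446 = -315488/71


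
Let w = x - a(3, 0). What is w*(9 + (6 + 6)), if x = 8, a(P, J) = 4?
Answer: 84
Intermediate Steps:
w = 4 (w = 8 - 1*4 = 8 - 4 = 4)
w*(9 + (6 + 6)) = 4*(9 + (6 + 6)) = 4*(9 + 12) = 4*21 = 84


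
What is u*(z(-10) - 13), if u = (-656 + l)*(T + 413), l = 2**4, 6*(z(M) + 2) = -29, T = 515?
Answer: 35338240/3 ≈ 1.1779e+7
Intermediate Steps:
z(M) = -41/6 (z(M) = -2 + (1/6)*(-29) = -2 - 29/6 = -41/6)
l = 16
u = -593920 (u = (-656 + 16)*(515 + 413) = -640*928 = -593920)
u*(z(-10) - 13) = -593920*(-41/6 - 13) = -593920*(-119/6) = 35338240/3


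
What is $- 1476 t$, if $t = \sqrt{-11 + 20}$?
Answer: $-4428$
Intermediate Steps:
$t = 3$ ($t = \sqrt{9} = 3$)
$- 1476 t = \left(-1476\right) 3 = -4428$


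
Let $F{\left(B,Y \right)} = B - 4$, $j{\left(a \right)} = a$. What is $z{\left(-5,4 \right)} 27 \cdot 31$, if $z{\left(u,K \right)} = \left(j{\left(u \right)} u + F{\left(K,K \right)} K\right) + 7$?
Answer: $26784$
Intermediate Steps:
$F{\left(B,Y \right)} = -4 + B$ ($F{\left(B,Y \right)} = B - 4 = -4 + B$)
$z{\left(u,K \right)} = 7 + u^{2} + K \left(-4 + K\right)$ ($z{\left(u,K \right)} = \left(u u + \left(-4 + K\right) K\right) + 7 = \left(u^{2} + K \left(-4 + K\right)\right) + 7 = 7 + u^{2} + K \left(-4 + K\right)$)
$z{\left(-5,4 \right)} 27 \cdot 31 = \left(7 + \left(-5\right)^{2} + 4 \left(-4 + 4\right)\right) 27 \cdot 31 = \left(7 + 25 + 4 \cdot 0\right) 27 \cdot 31 = \left(7 + 25 + 0\right) 27 \cdot 31 = 32 \cdot 27 \cdot 31 = 864 \cdot 31 = 26784$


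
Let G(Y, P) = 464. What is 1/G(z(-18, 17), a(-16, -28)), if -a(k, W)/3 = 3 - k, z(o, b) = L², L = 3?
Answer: 1/464 ≈ 0.0021552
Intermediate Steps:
z(o, b) = 9 (z(o, b) = 3² = 9)
a(k, W) = -9 + 3*k (a(k, W) = -3*(3 - k) = -9 + 3*k)
1/G(z(-18, 17), a(-16, -28)) = 1/464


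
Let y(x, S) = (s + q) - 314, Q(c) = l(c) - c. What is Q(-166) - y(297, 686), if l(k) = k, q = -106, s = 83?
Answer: 337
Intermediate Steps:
Q(c) = 0 (Q(c) = c - c = 0)
y(x, S) = -337 (y(x, S) = (83 - 106) - 314 = -23 - 314 = -337)
Q(-166) - y(297, 686) = 0 - 1*(-337) = 0 + 337 = 337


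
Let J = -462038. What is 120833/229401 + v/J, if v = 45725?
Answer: 45340076929/105991979238 ≈ 0.42777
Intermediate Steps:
120833/229401 + v/J = 120833/229401 + 45725/(-462038) = 120833*(1/229401) + 45725*(-1/462038) = 120833/229401 - 45725/462038 = 45340076929/105991979238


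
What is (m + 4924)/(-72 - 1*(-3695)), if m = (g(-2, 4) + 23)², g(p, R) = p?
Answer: 5365/3623 ≈ 1.4808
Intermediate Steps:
m = 441 (m = (-2 + 23)² = 21² = 441)
(m + 4924)/(-72 - 1*(-3695)) = (441 + 4924)/(-72 - 1*(-3695)) = 5365/(-72 + 3695) = 5365/3623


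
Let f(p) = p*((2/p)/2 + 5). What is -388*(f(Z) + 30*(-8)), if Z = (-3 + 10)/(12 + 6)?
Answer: 827798/9 ≈ 91978.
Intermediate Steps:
Z = 7/18 ≈ 0.38889
f(p) = p*(5 + 1/p) (f(p) = p*((2/p)*(1/2) + 5) = p*(1/p + 5) = p*(5 + 1/p))
-388*(f(Z) + 30*(-8)) = -388*((1 + 5*(7/18)) + 30*(-8)) = -388*((1 + 35/18) - 240) = -388*(53/18 - 240) = -388*(-4267/18) = 827798/9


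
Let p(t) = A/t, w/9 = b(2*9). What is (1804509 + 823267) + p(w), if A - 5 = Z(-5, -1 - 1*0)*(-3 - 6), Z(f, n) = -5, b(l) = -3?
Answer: 70949902/27 ≈ 2.6278e+6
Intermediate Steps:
w = -27 (w = 9*(-3) = -27)
A = 50 (A = 5 - 5*(-3 - 6) = 5 - 5*(-9) = 5 + 45 = 50)
p(t) = 50/t
(1804509 + 823267) + p(w) = (1804509 + 823267) + 50/(-27) = 2627776 + 50*(-1/27) = 2627776 - 50/27 = 70949902/27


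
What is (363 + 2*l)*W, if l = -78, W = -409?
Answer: -84663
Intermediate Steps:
(363 + 2*l)*W = (363 + 2*(-78))*(-409) = (363 - 156)*(-409) = 207*(-409) = -84663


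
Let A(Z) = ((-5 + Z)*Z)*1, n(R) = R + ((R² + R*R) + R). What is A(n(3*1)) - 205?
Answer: 251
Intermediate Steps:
n(R) = 2*R + 2*R² (n(R) = R + ((R² + R²) + R) = R + (2*R² + R) = R + (R + 2*R²) = 2*R + 2*R²)
A(Z) = Z*(-5 + Z) (A(Z) = (Z*(-5 + Z))*1 = Z*(-5 + Z))
A(n(3*1)) - 205 = (2*(3*1)*(1 + 3*1))*(-5 + 2*(3*1)*(1 + 3*1)) - 205 = (2*3*(1 + 3))*(-5 + 2*3*(1 + 3)) - 205 = (2*3*4)*(-5 + 2*3*4) - 205 = 24*(-5 + 24) - 205 = 24*19 - 205 = 456 - 205 = 251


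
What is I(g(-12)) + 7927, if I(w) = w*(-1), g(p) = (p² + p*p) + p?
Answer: 7651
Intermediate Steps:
g(p) = p + 2*p² (g(p) = (p² + p²) + p = 2*p² + p = p + 2*p²)
I(w) = -w
I(g(-12)) + 7927 = -(-12)*(1 + 2*(-12)) + 7927 = -(-12)*(1 - 24) + 7927 = -(-12)*(-23) + 7927 = -1*276 + 7927 = -276 + 7927 = 7651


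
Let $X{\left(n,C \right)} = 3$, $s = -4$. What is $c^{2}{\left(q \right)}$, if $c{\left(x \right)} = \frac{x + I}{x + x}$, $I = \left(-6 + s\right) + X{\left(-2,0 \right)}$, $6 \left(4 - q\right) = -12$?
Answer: $\frac{1}{144} \approx 0.0069444$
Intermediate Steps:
$q = 6$ ($q = 4 - -2 = 4 + 2 = 6$)
$I = -7$ ($I = \left(-6 - 4\right) + 3 = -10 + 3 = -7$)
$c{\left(x \right)} = \frac{-7 + x}{2 x}$ ($c{\left(x \right)} = \frac{x - 7}{x + x} = \frac{-7 + x}{2 x}$)
$c^{2}{\left(q \right)} = \left(\frac{-7 + 6}{2 \cdot 6}\right)^{2} = \left(\frac{1}{2} \cdot \frac{1}{6} \left(-1\right)\right)^{2} = \left(- \frac{1}{12}\right)^{2} = \frac{1}{144}$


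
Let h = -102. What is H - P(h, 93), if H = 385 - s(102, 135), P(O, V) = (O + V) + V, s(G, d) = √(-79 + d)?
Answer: 301 - 2*√14 ≈ 293.52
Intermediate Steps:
P(O, V) = O + 2*V
H = 385 - 2*√14 (H = 385 - √(-79 + 135) = 385 - √56 = 385 - 2*√14 ≈ 377.52)
H - P(h, 93) = (385 - 2*√14) - (-102 + 2*93) = (385 - 2*√14) - (-102 + 186) = (385 - 2*√14) - 1*84 = (385 - 2*√14) - 84 = 301 - 2*√14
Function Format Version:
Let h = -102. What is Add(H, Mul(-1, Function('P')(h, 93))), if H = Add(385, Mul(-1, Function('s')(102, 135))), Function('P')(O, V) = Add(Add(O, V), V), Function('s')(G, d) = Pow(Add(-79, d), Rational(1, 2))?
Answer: Add(301, Mul(-2, Pow(14, Rational(1, 2)))) ≈ 293.52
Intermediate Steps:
Function('P')(O, V) = Add(O, Mul(2, V))
H = Add(385, Mul(-2, Pow(14, Rational(1, 2)))) (H = Add(385, Mul(-1, Pow(Add(-79, 135), Rational(1, 2)))) = Add(385, Mul(-1, Pow(56, Rational(1, 2)))) = Add(385, Mul(-1, Mul(2, Pow(14, Rational(1, 2))))) = Add(385, Mul(-2, Pow(14, Rational(1, 2)))) ≈ 377.52)
Add(H, Mul(-1, Function('P')(h, 93))) = Add(Add(385, Mul(-2, Pow(14, Rational(1, 2)))), Mul(-1, Add(-102, Mul(2, 93)))) = Add(Add(385, Mul(-2, Pow(14, Rational(1, 2)))), Mul(-1, Add(-102, 186))) = Add(Add(385, Mul(-2, Pow(14, Rational(1, 2)))), Mul(-1, 84)) = Add(Add(385, Mul(-2, Pow(14, Rational(1, 2)))), -84) = Add(301, Mul(-2, Pow(14, Rational(1, 2))))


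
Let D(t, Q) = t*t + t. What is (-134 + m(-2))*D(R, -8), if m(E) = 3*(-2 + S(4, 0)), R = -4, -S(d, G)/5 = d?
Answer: -2400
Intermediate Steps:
S(d, G) = -5*d
D(t, Q) = t + t² (D(t, Q) = t² + t = t + t²)
m(E) = -66 (m(E) = 3*(-2 - 5*4) = 3*(-2 - 20) = 3*(-22) = -66)
(-134 + m(-2))*D(R, -8) = (-134 - 66)*(-4*(1 - 4)) = -(-800)*(-3) = -200*12 = -2400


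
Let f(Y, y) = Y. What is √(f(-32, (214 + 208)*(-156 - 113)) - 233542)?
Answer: I*√233574 ≈ 483.29*I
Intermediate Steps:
√(f(-32, (214 + 208)*(-156 - 113)) - 233542) = √(-32 - 233542) = √(-233574) = I*√233574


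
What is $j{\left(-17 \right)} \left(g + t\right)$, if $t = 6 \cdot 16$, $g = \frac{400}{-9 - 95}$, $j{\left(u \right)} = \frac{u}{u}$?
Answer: $\frac{1198}{13} \approx 92.154$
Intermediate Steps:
$j{\left(u \right)} = 1$
$g = - \frac{50}{13}$ ($g = \frac{400}{-104} = 400 \left(- \frac{1}{104}\right) = - \frac{50}{13} \approx -3.8462$)
$t = 96$
$j{\left(-17 \right)} \left(g + t\right) = 1 \left(- \frac{50}{13} + 96\right) = 1 \cdot \frac{1198}{13} = \frac{1198}{13}$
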